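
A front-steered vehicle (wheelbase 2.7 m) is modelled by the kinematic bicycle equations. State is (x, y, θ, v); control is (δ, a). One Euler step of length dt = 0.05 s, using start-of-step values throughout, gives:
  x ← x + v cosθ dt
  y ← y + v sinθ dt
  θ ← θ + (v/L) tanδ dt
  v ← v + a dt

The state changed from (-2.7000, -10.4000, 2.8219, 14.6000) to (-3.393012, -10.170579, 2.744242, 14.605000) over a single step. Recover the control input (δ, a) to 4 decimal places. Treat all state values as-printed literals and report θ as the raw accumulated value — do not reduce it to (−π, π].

a = (v'−v)/dt = (0.005000)/0.05 = 0.1000
Δθ = θ'−θ = -0.077658;  (v·dt/L) = 14.6000·0.05/2.7 = 0.270370
tan δ = Δθ·L/(v·dt) = -0.287228  →  δ = -0.2797

δ = -0.2797, a = 0.1000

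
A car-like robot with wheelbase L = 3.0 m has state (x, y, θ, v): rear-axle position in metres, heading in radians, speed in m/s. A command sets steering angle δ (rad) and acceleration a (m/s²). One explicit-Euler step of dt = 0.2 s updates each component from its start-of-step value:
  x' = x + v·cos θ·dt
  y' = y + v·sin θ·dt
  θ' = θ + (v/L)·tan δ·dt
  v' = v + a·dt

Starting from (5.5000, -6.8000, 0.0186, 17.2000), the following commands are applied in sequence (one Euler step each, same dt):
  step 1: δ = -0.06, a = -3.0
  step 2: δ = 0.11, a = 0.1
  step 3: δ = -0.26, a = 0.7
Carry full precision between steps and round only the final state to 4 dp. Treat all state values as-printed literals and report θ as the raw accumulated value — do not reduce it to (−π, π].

after step 1 (δ=-0.06, a=-3.0): (8.939405, -6.736020, -0.050283, 16.600000)
after step 2 (δ=0.11, a=0.1): (12.255209, -6.902888, 0.071944, 16.620000)
after step 3 (δ=-0.26, a=0.7): (15.570610, -6.663952, -0.222808, 16.760000)

(15.5706, -6.6640, -0.2228, 16.7600)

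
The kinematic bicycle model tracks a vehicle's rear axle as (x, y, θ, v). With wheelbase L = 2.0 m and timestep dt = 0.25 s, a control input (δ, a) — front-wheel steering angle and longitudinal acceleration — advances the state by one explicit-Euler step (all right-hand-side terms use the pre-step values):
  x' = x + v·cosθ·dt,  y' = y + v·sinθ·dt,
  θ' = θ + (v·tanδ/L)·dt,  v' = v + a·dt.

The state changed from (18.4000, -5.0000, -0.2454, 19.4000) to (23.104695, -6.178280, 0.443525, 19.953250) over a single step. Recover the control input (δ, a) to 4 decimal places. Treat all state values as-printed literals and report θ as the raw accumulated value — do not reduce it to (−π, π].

a = (v'−v)/dt = (0.553250)/0.25 = 2.2130
Δθ = θ'−θ = 0.688925;  (v·dt/L) = 19.4000·0.25/2.0 = 2.425000
tan δ = Δθ·L/(v·dt) = 0.284093  →  δ = 0.2768

δ = 0.2768, a = 2.2130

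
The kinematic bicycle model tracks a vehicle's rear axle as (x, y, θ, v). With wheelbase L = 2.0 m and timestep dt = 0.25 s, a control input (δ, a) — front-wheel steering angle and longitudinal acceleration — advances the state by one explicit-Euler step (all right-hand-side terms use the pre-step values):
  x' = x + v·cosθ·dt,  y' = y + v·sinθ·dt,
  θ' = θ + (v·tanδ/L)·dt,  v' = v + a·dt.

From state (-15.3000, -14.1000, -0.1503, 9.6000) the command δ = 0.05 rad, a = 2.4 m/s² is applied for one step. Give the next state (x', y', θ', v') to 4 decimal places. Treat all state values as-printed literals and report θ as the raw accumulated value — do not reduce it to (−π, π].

(-12.9271, -14.4594, -0.0902, 10.2000)

x' = -15.3000 + 9.6000·cos(-0.1503)·0.25 = -12.9271
y' = -14.1000 + 9.6000·sin(-0.1503)·0.25 = -14.4594
θ' = -0.1503 + (9.6000/2.0)·tan(0.05)·0.25 = -0.0902
v' = 9.6000 + 2.4000·0.25 = 10.2000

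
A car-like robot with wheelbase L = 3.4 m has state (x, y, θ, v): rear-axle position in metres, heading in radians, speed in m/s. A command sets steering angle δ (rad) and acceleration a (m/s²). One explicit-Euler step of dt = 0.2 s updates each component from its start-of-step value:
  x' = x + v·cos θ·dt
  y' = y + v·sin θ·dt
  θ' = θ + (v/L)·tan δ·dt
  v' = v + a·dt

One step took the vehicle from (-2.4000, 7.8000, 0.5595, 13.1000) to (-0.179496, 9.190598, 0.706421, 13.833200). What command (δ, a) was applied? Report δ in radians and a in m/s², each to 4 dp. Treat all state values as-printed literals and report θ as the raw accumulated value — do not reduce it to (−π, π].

δ = 0.1884, a = 3.6660

a = (v'−v)/dt = (0.733200)/0.2 = 3.6660
Δθ = θ'−θ = 0.146921;  (v·dt/L) = 13.1000·0.2/3.4 = 0.770588
tan δ = Δθ·L/(v·dt) = 0.190661  →  δ = 0.1884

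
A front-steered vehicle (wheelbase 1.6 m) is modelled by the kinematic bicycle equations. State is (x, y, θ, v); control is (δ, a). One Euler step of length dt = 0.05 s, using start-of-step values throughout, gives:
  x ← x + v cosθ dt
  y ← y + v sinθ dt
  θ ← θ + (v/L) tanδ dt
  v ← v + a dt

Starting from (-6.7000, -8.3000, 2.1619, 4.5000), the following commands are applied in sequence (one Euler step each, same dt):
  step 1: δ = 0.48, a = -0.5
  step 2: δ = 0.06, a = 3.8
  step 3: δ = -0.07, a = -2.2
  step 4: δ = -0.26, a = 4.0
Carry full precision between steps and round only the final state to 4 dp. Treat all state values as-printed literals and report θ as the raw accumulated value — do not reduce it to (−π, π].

after step 1 (δ=0.48, a=-0.5): (-6.825387, -8.113177, 2.235111, 4.475000)
after step 2 (δ=0.06, a=3.8): (-6.963334, -7.937009, 2.243512, 4.665000)
after step 3 (δ=-0.07, a=-2.2): (-7.108675, -7.754577, 2.233290, 4.555000)
after step 4 (δ=-0.26, a=4.0): (-7.248760, -7.575005, 2.195424, 4.755000)

(-7.2488, -7.5750, 2.1954, 4.7550)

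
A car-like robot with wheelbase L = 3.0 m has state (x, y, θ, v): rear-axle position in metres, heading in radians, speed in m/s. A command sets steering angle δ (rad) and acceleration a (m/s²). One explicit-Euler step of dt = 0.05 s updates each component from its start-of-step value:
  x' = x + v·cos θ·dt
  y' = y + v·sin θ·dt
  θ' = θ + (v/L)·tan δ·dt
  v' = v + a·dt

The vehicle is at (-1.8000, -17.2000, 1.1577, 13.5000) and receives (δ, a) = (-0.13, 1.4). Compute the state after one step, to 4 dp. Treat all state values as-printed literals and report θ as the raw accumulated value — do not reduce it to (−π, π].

(-1.5290, -16.5818, 1.1283, 13.5700)

x' = -1.8000 + 13.5000·cos(1.1577)·0.05 = -1.5290
y' = -17.2000 + 13.5000·sin(1.1577)·0.05 = -16.5818
θ' = 1.1577 + (13.5000/3.0)·tan(-0.13)·0.05 = 1.1283
v' = 13.5000 + 1.4000·0.05 = 13.5700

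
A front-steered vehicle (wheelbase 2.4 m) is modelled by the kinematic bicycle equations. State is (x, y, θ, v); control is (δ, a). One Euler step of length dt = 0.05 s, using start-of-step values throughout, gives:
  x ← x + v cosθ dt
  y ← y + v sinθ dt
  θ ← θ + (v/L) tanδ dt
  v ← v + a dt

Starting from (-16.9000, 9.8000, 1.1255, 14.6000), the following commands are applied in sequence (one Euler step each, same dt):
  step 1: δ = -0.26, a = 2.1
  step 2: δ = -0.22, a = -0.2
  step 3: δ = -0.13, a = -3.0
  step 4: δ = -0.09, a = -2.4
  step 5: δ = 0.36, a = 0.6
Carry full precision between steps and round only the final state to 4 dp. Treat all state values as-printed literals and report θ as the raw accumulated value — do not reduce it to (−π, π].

after step 1 (δ=-0.26, a=2.1): (-16.585571, 10.458813, 1.044585, 14.705000)
after step 2 (δ=-0.22, a=-0.2): (-16.216283, 11.094595, 0.976078, 14.695000)
after step 3 (δ=-0.13, a=-3.0): (-15.804621, 11.703193, 0.936054, 14.545000)
after step 4 (δ=-0.09, a=-2.4): (-15.373383, 12.288793, 0.908708, 14.425000)
after step 5 (δ=0.36, a=0.6): (-14.929984, 12.857650, 1.021825, 14.455000)

(-14.9300, 12.8577, 1.0218, 14.4550)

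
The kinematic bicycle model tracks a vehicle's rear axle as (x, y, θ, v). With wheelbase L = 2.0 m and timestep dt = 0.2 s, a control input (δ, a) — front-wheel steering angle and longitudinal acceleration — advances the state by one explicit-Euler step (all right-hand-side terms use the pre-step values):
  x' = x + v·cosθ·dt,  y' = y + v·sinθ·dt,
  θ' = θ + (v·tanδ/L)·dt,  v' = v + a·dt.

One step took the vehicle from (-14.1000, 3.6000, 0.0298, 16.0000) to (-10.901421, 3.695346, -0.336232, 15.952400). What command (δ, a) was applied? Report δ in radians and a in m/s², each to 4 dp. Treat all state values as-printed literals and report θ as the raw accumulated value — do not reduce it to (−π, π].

a = (v'−v)/dt = (-0.047600)/0.2 = -0.2380
Δθ = θ'−θ = -0.366032;  (v·dt/L) = 16.0000·0.2/2.0 = 1.600000
tan δ = Δθ·L/(v·dt) = -0.228770  →  δ = -0.2249

δ = -0.2249, a = -0.2380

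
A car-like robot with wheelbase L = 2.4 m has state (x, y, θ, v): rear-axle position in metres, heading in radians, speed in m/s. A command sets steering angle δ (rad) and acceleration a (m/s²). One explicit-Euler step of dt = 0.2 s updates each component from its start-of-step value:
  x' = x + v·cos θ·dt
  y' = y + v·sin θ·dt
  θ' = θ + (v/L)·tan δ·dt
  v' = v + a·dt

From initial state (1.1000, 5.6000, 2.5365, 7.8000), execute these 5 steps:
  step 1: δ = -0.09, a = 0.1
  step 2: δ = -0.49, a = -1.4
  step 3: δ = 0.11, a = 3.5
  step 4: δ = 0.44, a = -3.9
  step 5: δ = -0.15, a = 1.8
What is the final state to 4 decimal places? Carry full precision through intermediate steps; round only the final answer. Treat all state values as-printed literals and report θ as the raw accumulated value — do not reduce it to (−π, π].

(-4.4001, 10.9271, 2.4290, 7.8200)

after step 1 (δ=-0.09, a=0.1): (-0.183021, 6.487388, 2.477842, 7.820000)
after step 2 (δ=-0.49, a=-1.4): (-1.414963, 7.450930, 2.130250, 7.540000)
after step 3 (δ=0.11, a=3.5): (-2.215294, 8.729028, 2.199647, 8.240000)
after step 4 (δ=0.44, a=-3.9): (-3.184674, 10.061773, 2.522916, 7.460000)
after step 5 (δ=-0.15, a=1.8): (-4.400127, 10.927069, 2.428961, 7.820000)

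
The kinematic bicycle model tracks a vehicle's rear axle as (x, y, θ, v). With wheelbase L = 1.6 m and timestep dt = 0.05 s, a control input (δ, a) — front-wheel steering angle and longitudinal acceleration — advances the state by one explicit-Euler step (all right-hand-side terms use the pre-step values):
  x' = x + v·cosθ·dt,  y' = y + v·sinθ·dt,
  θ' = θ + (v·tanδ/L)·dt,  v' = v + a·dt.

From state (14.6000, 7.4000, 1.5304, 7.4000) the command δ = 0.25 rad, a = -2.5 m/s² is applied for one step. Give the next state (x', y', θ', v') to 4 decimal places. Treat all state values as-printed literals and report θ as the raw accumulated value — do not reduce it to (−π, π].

x' = 14.6000 + 7.4000·cos(1.5304)·0.05 = 14.6149
y' = 7.4000 + 7.4000·sin(1.5304)·0.05 = 7.7697
θ' = 1.5304 + (7.4000/1.6)·tan(0.25)·0.05 = 1.5894
v' = 7.4000 − 2.5000·0.05 = 7.2750

(14.6149, 7.7697, 1.5894, 7.2750)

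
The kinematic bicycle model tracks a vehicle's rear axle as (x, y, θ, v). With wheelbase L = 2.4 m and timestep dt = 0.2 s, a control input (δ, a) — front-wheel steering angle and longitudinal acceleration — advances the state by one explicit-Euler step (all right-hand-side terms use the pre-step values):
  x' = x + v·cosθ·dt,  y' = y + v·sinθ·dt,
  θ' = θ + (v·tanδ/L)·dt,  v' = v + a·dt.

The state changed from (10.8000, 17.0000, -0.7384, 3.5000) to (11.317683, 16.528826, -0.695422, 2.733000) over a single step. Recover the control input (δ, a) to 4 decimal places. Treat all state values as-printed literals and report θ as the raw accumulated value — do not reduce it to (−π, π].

a = (v'−v)/dt = (-0.767000)/0.2 = -3.8350
Δθ = θ'−θ = 0.042978;  (v·dt/L) = 3.5000·0.2/2.4 = 0.291667
tan δ = Δθ·L/(v·dt) = 0.147353  →  δ = 0.1463

δ = 0.1463, a = -3.8350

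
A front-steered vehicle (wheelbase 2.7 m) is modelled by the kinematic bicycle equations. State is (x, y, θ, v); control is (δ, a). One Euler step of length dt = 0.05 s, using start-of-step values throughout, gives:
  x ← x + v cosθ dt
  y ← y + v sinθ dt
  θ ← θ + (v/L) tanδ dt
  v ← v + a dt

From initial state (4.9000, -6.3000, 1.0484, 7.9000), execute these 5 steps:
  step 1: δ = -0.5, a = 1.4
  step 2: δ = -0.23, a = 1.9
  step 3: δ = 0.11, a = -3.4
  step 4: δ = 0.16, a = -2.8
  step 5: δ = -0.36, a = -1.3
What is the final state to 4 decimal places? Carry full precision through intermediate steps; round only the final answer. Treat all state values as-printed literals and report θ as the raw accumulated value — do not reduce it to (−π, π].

after step 1 (δ=-0.5, a=1.4): (5.097089, -5.957683, 0.968478, 7.970000)
after step 2 (δ=-0.23, a=1.9): (5.322860, -5.629309, 0.933920, 8.065000)
after step 3 (δ=0.11, a=-3.4): (5.562668, -5.305113, 0.950415, 7.895000)
after step 4 (δ=0.16, a=-2.8): (5.792154, -4.983922, 0.974010, 7.755000)
after step 5 (δ=-0.36, a=-1.3): (6.010065, -4.663196, 0.919954, 7.690000)

(6.0101, -4.6632, 0.9200, 7.6900)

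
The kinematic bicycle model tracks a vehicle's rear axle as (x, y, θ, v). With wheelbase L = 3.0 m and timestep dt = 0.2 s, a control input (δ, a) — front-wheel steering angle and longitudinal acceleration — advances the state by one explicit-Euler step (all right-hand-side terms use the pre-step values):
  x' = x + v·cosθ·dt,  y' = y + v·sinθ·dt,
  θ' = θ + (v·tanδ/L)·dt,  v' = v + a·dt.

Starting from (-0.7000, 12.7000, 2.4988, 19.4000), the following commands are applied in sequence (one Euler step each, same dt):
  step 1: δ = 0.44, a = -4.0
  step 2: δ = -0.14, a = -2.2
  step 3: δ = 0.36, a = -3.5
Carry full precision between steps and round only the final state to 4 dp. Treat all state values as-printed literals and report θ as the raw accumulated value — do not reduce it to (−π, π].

(-11.0767, 15.9043, 3.3886, 17.4600)

after step 1 (δ=0.44, a=-4.0): (-3.805649, 15.025800, 3.107676, 18.600000)
after step 2 (δ=-0.14, a=-2.2): (-7.523509, 15.151946, 2.932933, 18.160000)
after step 3 (δ=0.36, a=-3.5): (-11.076729, 15.904310, 3.388631, 17.460000)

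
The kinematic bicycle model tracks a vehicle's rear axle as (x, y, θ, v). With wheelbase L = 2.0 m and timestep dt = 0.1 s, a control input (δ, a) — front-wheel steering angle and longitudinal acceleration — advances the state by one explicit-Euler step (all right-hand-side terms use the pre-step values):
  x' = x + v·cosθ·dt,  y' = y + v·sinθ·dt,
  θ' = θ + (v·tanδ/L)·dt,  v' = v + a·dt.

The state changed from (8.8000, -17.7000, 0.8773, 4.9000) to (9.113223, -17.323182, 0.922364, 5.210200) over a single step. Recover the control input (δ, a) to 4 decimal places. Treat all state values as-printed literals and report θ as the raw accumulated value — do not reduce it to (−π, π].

δ = 0.1819, a = 3.1020

a = (v'−v)/dt = (0.310200)/0.1 = 3.1020
Δθ = θ'−θ = 0.045064;  (v·dt/L) = 4.9000·0.1/2.0 = 0.245000
tan δ = Δθ·L/(v·dt) = 0.183935  →  δ = 0.1819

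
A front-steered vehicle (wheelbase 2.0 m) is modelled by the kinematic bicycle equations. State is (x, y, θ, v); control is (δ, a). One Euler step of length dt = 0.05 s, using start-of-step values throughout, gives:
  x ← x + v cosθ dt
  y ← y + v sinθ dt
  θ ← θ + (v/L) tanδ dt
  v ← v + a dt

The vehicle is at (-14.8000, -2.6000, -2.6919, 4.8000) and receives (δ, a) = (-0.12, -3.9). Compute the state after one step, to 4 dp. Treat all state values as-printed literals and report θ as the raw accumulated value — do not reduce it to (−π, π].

(-15.0161, -2.7043, -2.7064, 4.6050)

x' = -14.8000 + 4.8000·cos(-2.6919)·0.05 = -15.0161
y' = -2.6000 + 4.8000·sin(-2.6919)·0.05 = -2.7043
θ' = -2.6919 + (4.8000/2.0)·tan(-0.12)·0.05 = -2.7064
v' = 4.8000 − 3.9000·0.05 = 4.6050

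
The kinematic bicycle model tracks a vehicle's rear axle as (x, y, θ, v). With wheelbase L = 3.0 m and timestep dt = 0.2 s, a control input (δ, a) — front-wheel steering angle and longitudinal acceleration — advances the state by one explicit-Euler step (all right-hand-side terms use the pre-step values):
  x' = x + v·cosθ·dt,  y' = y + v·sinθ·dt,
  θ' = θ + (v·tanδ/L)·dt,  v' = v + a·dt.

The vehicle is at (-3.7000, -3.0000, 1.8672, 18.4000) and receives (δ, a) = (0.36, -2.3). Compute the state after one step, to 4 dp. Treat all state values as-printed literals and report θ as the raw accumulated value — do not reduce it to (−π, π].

x' = -3.7000 + 18.4000·cos(1.8672)·0.2 = -4.7749
y' = -3.0000 + 18.4000·sin(1.8672)·0.2 = 0.5195
θ' = 1.8672 + (18.4000/3.0)·tan(0.36)·0.2 = 2.3289
v' = 18.4000 − 2.3000·0.2 = 17.9400

(-4.7749, 0.5195, 2.3289, 17.9400)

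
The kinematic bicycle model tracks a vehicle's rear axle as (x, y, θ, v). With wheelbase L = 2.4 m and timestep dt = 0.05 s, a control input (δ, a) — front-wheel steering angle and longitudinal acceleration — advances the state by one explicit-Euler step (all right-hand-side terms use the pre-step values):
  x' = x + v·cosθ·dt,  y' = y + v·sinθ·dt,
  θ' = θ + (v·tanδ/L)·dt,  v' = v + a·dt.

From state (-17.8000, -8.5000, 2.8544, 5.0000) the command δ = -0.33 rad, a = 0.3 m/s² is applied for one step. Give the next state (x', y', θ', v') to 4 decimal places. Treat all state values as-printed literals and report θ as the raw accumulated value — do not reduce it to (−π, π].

(-18.0398, -8.4292, 2.8187, 5.0150)

x' = -17.8000 + 5.0000·cos(2.8544)·0.05 = -18.0398
y' = -8.5000 + 5.0000·sin(2.8544)·0.05 = -8.4292
θ' = 2.8544 + (5.0000/2.4)·tan(-0.33)·0.05 = 2.8187
v' = 5.0000 + 0.3000·0.05 = 5.0150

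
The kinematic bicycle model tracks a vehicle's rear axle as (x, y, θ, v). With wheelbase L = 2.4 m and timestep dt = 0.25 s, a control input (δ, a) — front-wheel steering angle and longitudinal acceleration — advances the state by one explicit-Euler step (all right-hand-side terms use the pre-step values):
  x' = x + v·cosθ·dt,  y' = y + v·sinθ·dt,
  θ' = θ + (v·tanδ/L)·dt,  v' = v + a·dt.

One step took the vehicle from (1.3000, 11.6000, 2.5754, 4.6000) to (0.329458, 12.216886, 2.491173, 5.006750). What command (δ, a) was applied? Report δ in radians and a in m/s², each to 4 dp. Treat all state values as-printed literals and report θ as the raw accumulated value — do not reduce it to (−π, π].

a = (v'−v)/dt = (0.406750)/0.25 = 1.6270
Δθ = θ'−θ = -0.084227;  (v·dt/L) = 4.6000·0.25/2.4 = 0.479167
tan δ = Δθ·L/(v·dt) = -0.175778  →  δ = -0.1740

δ = -0.1740, a = 1.6270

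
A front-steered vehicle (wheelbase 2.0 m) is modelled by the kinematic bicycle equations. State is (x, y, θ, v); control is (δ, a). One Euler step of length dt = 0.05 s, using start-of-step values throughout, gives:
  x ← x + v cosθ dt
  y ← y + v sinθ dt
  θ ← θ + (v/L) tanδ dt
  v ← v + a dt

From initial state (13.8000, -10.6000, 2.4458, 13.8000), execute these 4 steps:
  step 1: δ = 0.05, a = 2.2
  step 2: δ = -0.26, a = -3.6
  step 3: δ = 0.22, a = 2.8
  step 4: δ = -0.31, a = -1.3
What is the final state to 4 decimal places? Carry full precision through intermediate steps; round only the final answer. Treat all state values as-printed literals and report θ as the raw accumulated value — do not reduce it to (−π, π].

(11.7036, -8.7991, 2.3362, 13.8050)

after step 1 (δ=0.05, a=2.2): (13.270393, -10.157714, 2.463064, 13.910000)
after step 2 (δ=-0.26, a=-3.6): (12.728948, -9.721185, 2.370555, 13.730000)
after step 3 (δ=0.22, a=2.8): (12.236599, -9.242777, 2.447313, 13.870000)
after step 4 (δ=-0.31, a=-1.3): (11.703634, -8.799054, 2.336239, 13.805000)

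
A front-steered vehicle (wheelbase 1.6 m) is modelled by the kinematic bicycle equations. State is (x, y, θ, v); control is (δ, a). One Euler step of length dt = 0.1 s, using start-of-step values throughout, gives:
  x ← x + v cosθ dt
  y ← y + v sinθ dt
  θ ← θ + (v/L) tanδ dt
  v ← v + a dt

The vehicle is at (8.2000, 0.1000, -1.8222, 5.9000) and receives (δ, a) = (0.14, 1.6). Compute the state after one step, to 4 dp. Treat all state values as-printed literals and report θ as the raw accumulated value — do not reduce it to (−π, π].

(8.0532, -0.4715, -1.7702, 6.0600)

x' = 8.2000 + 5.9000·cos(-1.8222)·0.1 = 8.0532
y' = 0.1000 + 5.9000·sin(-1.8222)·0.1 = -0.4715
θ' = -1.8222 + (5.9000/1.6)·tan(0.14)·0.1 = -1.7702
v' = 5.9000 + 1.6000·0.1 = 6.0600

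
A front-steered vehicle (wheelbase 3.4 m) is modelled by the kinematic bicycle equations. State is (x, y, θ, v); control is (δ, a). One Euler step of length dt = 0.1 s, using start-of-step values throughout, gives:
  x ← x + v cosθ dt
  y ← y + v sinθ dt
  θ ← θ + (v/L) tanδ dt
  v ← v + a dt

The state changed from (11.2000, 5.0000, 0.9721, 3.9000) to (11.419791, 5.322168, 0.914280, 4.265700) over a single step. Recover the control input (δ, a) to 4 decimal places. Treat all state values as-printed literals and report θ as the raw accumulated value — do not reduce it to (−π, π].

a = (v'−v)/dt = (0.365700)/0.1 = 3.6570
Δθ = θ'−θ = -0.057820;  (v·dt/L) = 3.9000·0.1/3.4 = 0.114706
tan δ = Δθ·L/(v·dt) = -0.504072  →  δ = -0.4669

δ = -0.4669, a = 3.6570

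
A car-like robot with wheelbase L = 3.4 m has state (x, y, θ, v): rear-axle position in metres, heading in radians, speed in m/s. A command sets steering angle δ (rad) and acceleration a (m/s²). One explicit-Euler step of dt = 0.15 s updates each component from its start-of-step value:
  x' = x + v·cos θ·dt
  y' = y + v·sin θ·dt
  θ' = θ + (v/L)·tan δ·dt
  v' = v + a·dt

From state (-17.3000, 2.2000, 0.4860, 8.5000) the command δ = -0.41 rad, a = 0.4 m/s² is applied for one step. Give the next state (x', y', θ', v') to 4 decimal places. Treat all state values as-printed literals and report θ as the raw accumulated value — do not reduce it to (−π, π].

(-16.1726, 2.7955, 0.3230, 8.5600)

x' = -17.3000 + 8.5000·cos(0.4860)·0.15 = -16.1726
y' = 2.2000 + 8.5000·sin(0.4860)·0.15 = 2.7955
θ' = 0.4860 + (8.5000/3.4)·tan(-0.41)·0.15 = 0.3230
v' = 8.5000 + 0.4000·0.15 = 8.5600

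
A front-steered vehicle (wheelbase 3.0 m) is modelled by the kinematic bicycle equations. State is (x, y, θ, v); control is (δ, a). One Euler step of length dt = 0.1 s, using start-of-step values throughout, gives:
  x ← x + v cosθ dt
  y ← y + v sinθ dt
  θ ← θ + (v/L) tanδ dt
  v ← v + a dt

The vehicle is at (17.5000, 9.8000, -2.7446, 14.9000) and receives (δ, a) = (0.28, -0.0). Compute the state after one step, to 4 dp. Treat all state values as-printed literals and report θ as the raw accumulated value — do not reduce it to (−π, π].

(16.1259, 9.2239, -2.6018, 14.9000)

x' = 17.5000 + 14.9000·cos(-2.7446)·0.1 = 16.1259
y' = 9.8000 + 14.9000·sin(-2.7446)·0.1 = 9.2239
θ' = -2.7446 + (14.9000/3.0)·tan(0.28)·0.1 = -2.6018
v' = 14.9000 + 0.0000·0.1 = 14.9000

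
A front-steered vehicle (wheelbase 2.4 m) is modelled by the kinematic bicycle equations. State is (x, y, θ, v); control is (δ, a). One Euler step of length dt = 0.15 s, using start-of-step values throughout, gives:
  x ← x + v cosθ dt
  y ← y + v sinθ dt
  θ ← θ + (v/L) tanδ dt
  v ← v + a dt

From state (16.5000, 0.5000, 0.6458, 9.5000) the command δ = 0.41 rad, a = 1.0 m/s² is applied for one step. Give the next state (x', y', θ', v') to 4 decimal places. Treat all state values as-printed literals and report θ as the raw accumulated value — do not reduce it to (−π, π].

(17.6380, 1.3576, 0.9039, 9.6500)

x' = 16.5000 + 9.5000·cos(0.6458)·0.15 = 17.6380
y' = 0.5000 + 9.5000·sin(0.6458)·0.15 = 1.3576
θ' = 0.6458 + (9.5000/2.4)·tan(0.41)·0.15 = 0.9039
v' = 9.5000 + 1.0000·0.15 = 9.6500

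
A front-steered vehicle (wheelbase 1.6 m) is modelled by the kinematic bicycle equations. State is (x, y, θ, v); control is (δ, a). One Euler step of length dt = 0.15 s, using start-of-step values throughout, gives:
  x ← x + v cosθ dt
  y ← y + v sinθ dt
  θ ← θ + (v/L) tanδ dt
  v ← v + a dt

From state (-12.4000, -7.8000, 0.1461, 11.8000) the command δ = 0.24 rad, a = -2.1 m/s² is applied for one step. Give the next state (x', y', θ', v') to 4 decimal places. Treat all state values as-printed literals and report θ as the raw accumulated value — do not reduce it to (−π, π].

x' = -12.4000 + 11.8000·cos(0.1461)·0.15 = -10.6489
y' = -7.8000 + 11.8000·sin(0.1461)·0.15 = -7.5423
θ' = 0.1461 + (11.8000/1.6)·tan(0.24)·0.15 = 0.4168
v' = 11.8000 − 2.1000·0.15 = 11.4850

(-10.6489, -7.5423, 0.4168, 11.4850)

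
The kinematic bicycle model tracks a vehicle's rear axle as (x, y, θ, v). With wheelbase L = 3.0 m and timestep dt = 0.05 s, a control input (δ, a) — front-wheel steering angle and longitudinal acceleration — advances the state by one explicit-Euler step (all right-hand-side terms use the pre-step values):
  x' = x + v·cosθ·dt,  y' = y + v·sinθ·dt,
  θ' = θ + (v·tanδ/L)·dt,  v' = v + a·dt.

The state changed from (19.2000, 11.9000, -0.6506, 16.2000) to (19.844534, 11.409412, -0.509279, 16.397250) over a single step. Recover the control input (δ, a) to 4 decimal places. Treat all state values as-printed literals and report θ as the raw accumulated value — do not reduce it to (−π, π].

a = (v'−v)/dt = (0.197250)/0.05 = 3.9450
Δθ = θ'−θ = 0.141321;  (v·dt/L) = 16.2000·0.05/3.0 = 0.270000
tan δ = Δθ·L/(v·dt) = 0.523411  →  δ = 0.4822

δ = 0.4822, a = 3.9450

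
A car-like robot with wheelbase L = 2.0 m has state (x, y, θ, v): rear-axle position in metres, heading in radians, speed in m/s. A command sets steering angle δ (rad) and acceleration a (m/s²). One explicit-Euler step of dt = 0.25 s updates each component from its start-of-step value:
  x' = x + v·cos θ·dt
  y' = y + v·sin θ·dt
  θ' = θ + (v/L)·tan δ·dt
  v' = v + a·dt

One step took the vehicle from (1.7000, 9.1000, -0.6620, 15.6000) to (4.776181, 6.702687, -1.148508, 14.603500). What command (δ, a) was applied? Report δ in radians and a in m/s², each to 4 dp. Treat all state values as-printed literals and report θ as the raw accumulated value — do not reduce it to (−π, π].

a = (v'−v)/dt = (-0.996500)/0.25 = -3.9860
Δθ = θ'−θ = -0.486508;  (v·dt/L) = 15.6000·0.25/2.0 = 1.950000
tan δ = Δθ·L/(v·dt) = -0.249491  →  δ = -0.2445

δ = -0.2445, a = -3.9860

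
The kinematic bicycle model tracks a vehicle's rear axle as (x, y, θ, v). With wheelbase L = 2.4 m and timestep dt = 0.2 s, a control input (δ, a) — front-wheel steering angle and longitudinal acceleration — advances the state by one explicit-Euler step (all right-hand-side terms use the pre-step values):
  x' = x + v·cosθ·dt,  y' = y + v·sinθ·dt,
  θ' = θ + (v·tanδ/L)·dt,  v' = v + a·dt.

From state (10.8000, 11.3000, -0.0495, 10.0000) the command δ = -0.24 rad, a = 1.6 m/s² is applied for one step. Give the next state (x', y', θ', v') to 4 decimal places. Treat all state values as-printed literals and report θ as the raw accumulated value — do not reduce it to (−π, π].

(12.7976, 11.2010, -0.2534, 10.3200)

x' = 10.8000 + 10.0000·cos(-0.0495)·0.2 = 12.7976
y' = 11.3000 + 10.0000·sin(-0.0495)·0.2 = 11.2010
θ' = -0.0495 + (10.0000/2.4)·tan(-0.24)·0.2 = -0.2534
v' = 10.0000 + 1.6000·0.2 = 10.3200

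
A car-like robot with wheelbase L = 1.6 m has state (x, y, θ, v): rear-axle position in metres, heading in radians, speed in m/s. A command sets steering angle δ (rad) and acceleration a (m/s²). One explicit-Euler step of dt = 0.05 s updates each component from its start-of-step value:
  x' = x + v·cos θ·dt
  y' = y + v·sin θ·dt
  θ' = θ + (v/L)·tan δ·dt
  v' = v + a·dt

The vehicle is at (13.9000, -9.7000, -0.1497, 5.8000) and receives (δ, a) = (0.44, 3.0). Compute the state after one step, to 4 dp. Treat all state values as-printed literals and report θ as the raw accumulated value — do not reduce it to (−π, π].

x' = 13.9000 + 5.8000·cos(-0.1497)·0.05 = 14.1868
y' = -9.7000 + 5.8000·sin(-0.1497)·0.05 = -9.7433
θ' = -0.1497 + (5.8000/1.6)·tan(0.44)·0.05 = -0.0644
v' = 5.8000 + 3.0000·0.05 = 5.9500

(14.1868, -9.7433, -0.0644, 5.9500)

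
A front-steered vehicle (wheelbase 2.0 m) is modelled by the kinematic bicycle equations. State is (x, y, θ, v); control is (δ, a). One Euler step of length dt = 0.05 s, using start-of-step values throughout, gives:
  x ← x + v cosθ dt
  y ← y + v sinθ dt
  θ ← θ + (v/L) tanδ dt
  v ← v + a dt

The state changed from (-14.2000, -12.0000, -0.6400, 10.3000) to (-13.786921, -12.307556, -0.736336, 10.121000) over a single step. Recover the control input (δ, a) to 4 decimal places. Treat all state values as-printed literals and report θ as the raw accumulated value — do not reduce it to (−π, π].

a = (v'−v)/dt = (-0.179000)/0.05 = -3.5800
Δθ = θ'−θ = -0.096336;  (v·dt/L) = 10.3000·0.05/2.0 = 0.257500
tan δ = Δθ·L/(v·dt) = -0.374120  →  δ = -0.3580

δ = -0.3580, a = -3.5800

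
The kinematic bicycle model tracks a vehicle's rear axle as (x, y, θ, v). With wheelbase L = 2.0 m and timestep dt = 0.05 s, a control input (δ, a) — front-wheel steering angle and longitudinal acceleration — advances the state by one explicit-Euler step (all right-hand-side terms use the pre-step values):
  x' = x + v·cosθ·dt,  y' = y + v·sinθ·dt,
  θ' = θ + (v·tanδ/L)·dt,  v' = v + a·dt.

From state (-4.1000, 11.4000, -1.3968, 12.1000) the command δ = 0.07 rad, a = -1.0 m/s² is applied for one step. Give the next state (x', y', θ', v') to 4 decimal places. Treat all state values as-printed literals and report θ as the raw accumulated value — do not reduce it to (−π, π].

x' = -4.1000 + 12.1000·cos(-1.3968)·0.05 = -3.9953
y' = 11.4000 + 12.1000·sin(-1.3968)·0.05 = 10.8041
θ' = -1.3968 + (12.1000/2.0)·tan(0.07)·0.05 = -1.3756
v' = 12.1000 − 1.0000·0.05 = 12.0500

(-3.9953, 10.8041, -1.3756, 12.0500)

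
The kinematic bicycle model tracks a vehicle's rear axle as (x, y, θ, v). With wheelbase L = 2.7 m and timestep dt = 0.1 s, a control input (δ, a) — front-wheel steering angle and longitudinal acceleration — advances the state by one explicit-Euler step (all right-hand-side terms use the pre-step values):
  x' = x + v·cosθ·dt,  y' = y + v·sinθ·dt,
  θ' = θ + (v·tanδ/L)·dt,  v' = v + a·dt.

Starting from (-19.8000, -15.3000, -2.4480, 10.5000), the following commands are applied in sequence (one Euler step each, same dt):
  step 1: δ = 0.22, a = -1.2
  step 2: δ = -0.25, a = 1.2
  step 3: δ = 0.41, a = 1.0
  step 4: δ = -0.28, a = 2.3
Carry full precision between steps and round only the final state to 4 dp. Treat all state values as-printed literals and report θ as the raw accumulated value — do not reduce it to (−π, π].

(-22.8582, -18.1612, -2.4031, 10.8300)

after step 1 (δ=0.22, a=-1.2): (-20.607402, -15.971269, -2.361037, 10.380000)
after step 2 (δ=-0.25, a=1.2): (-21.344924, -16.701683, -2.459202, 10.500000)
after step 3 (δ=0.41, a=1.0): (-22.159795, -17.363866, -2.290178, 10.600000)
after step 4 (δ=-0.28, a=2.3): (-22.858250, -18.161212, -2.403070, 10.830000)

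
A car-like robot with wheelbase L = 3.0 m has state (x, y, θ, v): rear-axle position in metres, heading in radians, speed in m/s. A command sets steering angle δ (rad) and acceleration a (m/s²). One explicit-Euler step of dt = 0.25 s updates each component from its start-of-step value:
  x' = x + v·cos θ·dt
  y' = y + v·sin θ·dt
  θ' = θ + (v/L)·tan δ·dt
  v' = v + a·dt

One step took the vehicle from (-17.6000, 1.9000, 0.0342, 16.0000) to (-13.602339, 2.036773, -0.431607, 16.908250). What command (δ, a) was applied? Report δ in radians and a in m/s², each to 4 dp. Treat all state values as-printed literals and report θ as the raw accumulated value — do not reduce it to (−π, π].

a = (v'−v)/dt = (0.908250)/0.25 = 3.6330
Δθ = θ'−θ = -0.465807;  (v·dt/L) = 16.0000·0.25/3.0 = 1.333333
tan δ = Δθ·L/(v·dt) = -0.349355  →  δ = -0.3361

δ = -0.3361, a = 3.6330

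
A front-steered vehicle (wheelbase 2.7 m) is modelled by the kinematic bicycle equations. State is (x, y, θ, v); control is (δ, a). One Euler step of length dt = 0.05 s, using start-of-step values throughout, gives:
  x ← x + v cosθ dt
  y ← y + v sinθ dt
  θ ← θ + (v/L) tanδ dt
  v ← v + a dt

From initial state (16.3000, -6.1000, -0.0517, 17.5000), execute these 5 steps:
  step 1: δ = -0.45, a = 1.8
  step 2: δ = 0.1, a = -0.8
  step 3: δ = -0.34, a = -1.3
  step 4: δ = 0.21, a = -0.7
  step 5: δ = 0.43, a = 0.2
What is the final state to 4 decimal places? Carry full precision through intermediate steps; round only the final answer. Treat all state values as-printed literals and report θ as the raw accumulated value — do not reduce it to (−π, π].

(20.5871, -6.9224, -0.0733, 17.4600)

after step 1 (δ=-0.45, a=1.8): (17.173831, -6.145217, -0.208246, 17.590000)
after step 2 (δ=0.1, a=-0.8): (18.034329, -6.327048, -0.175563, 17.550000)
after step 3 (δ=-0.34, a=-1.3): (18.898341, -6.480314, -0.290527, 17.485000)
after step 4 (δ=0.21, a=-0.7): (19.735954, -6.730750, -0.221512, 17.450000)
after step 5 (δ=0.43, a=0.2): (20.587135, -6.922442, -0.073310, 17.460000)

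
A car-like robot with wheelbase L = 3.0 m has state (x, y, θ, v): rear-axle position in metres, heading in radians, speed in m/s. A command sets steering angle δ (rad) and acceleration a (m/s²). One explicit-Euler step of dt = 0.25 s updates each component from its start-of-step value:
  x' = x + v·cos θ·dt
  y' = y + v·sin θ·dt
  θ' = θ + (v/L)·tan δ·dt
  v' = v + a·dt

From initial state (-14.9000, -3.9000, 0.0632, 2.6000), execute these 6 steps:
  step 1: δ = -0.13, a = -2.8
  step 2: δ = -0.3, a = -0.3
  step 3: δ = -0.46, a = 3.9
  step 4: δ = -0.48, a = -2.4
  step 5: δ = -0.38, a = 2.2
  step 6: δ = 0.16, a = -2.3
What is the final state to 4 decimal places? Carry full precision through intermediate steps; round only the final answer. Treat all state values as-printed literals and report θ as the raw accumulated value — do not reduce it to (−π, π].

after step 1 (δ=-0.13, a=-2.8): (-14.251298, -3.858947, 0.034874, 1.900000)
after step 2 (δ=-0.3, a=-0.3): (-13.776587, -3.842386, -0.014105, 1.825000)
after step 3 (δ=-0.46, a=3.9): (-13.320382, -3.848821, -0.089454, 2.800000)
after step 4 (δ=-0.48, a=-2.4): (-12.623181, -3.911355, -0.210930, 2.200000)
after step 5 (δ=-0.38, a=2.2): (-12.085371, -4.026508, -0.284156, 2.750000)
after step 6 (δ=0.16, a=-2.3): (-11.425440, -4.219247, -0.247173, 2.175000)

(-11.4254, -4.2192, -0.2472, 2.1750)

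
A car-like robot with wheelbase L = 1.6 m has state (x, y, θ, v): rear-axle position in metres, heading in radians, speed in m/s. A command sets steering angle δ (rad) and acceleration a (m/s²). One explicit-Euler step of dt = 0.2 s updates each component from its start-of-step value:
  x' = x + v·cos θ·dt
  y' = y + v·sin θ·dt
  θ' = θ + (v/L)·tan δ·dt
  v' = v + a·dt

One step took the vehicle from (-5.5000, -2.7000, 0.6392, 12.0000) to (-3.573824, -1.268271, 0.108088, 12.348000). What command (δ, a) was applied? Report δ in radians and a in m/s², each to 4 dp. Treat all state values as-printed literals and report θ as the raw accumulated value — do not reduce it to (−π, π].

a = (v'−v)/dt = (0.348000)/0.2 = 1.7400
Δθ = θ'−θ = -0.531112;  (v·dt/L) = 12.0000·0.2/1.6 = 1.500000
tan δ = Δθ·L/(v·dt) = -0.354075  →  δ = -0.3403

δ = -0.3403, a = 1.7400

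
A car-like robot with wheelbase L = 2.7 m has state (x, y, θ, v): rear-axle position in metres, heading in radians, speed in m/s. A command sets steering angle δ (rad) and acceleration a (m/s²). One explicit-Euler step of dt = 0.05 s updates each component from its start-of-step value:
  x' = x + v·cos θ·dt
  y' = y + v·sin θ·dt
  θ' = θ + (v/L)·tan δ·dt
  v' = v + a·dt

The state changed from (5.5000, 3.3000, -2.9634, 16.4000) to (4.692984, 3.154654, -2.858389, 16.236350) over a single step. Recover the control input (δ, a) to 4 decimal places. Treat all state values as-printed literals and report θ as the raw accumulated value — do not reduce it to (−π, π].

a = (v'−v)/dt = (-0.163650)/0.05 = -3.2730
Δθ = θ'−θ = 0.105011;  (v·dt/L) = 16.4000·0.05/2.7 = 0.303704
tan δ = Δθ·L/(v·dt) = 0.345768  →  δ = 0.3329

δ = 0.3329, a = -3.2730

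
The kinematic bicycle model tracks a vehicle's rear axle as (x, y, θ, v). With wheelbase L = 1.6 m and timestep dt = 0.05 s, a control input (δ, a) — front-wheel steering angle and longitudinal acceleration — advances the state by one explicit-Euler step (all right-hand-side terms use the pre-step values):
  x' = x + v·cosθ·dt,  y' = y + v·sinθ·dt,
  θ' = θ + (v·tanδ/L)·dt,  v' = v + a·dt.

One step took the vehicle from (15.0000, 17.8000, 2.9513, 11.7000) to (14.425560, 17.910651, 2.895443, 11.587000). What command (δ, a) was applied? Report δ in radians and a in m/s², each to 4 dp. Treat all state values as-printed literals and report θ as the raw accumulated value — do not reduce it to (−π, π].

δ = -0.1516, a = -2.2600

a = (v'−v)/dt = (-0.113000)/0.05 = -2.2600
Δθ = θ'−θ = -0.055857;  (v·dt/L) = 11.7000·0.05/1.6 = 0.365625
tan δ = Δθ·L/(v·dt) = -0.152771  →  δ = -0.1516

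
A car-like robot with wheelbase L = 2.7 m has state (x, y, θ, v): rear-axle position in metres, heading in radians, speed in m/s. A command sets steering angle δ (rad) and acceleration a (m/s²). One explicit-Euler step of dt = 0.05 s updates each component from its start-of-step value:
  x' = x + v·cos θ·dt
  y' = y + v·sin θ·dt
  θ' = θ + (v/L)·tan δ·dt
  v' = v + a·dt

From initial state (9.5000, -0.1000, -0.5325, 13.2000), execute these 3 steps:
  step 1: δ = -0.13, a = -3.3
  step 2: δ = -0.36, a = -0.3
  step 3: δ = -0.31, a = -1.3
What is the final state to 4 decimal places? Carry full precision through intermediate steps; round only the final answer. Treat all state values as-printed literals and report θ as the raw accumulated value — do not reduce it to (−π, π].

(11.1354, -1.1805, -0.7326, 12.9550)

after step 1 (δ=-0.13, a=-3.3): (10.068617, -0.435075, -0.564458, 13.035000)
after step 2 (δ=-0.36, a=-0.3): (10.619266, -0.783733, -0.655317, 13.020000)
after step 3 (δ=-0.31, a=-1.3): (11.135415, -1.180460, -0.732552, 12.955000)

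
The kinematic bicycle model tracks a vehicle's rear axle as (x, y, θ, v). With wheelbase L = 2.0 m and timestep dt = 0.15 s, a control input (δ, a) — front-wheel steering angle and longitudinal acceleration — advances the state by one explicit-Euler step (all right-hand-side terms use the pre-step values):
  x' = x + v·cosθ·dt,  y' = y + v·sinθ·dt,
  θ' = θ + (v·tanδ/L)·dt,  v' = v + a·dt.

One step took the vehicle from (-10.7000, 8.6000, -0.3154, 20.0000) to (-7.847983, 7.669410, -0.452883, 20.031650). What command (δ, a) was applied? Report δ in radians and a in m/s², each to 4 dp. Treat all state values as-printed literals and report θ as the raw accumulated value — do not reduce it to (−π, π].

δ = -0.0914, a = 0.2110

a = (v'−v)/dt = (0.031650)/0.15 = 0.2110
Δθ = θ'−θ = -0.137483;  (v·dt/L) = 20.0000·0.15/2.0 = 1.500000
tan δ = Δθ·L/(v·dt) = -0.091655  →  δ = -0.0914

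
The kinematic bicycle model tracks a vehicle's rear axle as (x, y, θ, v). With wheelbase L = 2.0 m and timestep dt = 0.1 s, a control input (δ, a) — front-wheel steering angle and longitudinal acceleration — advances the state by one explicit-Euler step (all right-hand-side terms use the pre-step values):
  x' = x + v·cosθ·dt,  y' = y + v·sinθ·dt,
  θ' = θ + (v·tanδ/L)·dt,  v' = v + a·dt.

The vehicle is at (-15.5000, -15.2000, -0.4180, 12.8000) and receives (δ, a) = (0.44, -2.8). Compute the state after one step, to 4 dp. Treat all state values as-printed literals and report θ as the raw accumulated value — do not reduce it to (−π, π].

x' = -15.5000 + 12.8000·cos(-0.4180)·0.1 = -14.3302
y' = -15.2000 + 12.8000·sin(-0.4180)·0.1 = -15.7196
θ' = -0.4180 + (12.8000/2.0)·tan(0.44)·0.1 = -0.1167
v' = 12.8000 − 2.8000·0.1 = 12.5200

(-14.3302, -15.7196, -0.1167, 12.5200)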